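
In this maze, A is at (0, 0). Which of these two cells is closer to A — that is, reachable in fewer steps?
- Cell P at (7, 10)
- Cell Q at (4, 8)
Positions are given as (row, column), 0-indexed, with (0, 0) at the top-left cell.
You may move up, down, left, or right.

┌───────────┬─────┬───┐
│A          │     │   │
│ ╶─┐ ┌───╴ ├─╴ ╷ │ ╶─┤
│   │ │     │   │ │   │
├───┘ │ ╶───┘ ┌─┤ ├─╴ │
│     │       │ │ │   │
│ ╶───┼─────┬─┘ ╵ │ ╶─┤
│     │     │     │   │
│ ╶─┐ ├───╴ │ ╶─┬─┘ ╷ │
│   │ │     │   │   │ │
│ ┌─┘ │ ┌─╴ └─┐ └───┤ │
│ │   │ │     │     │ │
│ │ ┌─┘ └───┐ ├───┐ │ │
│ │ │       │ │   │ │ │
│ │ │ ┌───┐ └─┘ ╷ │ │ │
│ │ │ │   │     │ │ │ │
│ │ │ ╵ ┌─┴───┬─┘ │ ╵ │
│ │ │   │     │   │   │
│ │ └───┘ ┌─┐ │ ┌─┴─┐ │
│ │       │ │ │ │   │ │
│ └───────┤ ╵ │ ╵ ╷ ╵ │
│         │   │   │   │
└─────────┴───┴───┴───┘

Shortest path A → P at (7, 10): 31 steps
Shortest path A → Q at (4, 8): 38 steps

P is closer (31 steps vs 38 steps).

Path to P:

┌───────────┬─────┬───┐
│A → → → → ↓│  ↱ ↓│   │
│ ╶─┐ ┌───╴ ├─╴ ╷ │ ╶─┤
│   │ │↓ ← ↲│↱ ↑│↓│   │
├───┘ │ ╶───┘ ┌─┤ ├─╴ │
│     │↳ → → ↑│ │↓│   │
│ ╶───┼─────┬─┘ ╵ │ ╶─┤
│     │     │↓ ← ↲│   │
│ ╶─┐ ├───╴ │ ╶─┬─┘ ╷ │
│   │ │     │↳ ↓│   │ │
│ ┌─┘ │ ┌─╴ └─┐ └───┤ │
│ │   │ │     │↳ → ↓│ │
│ │ ┌─┘ └───┐ ├───┐ │ │
│ │ │       │ │   │↓│ │
│ │ │ ┌───┐ └─┘ ╷ │ │ │
│ │ │ │   │     │ │↓│P│
│ │ │ ╵ ┌─┴───┬─┘ │ ╵ │
│ │ │   │     │   │↳ ↑│
│ │ └───┘ ┌─┐ │ ┌─┴─┐ │
│ │       │ │ │ │   │ │
│ └───────┤ ╵ │ ╵ ╷ ╵ │
│         │   │   │   │
└─────────┴───┴───┴───┘

Path to Q:

┌───────────┬─────┬───┐
│A → → → → ↓│  ↱ ↓│   │
│ ╶─┐ ┌───╴ ├─╴ ╷ │ ╶─┤
│   │ │↓ ← ↲│↱ ↑│↓│   │
├───┘ │ ╶───┘ ┌─┤ ├─╴ │
│     │↳ → → ↑│ │↓│   │
│ ╶───┼─────┬─┘ ╵ │ ╶─┤
│     │     │↓ ← ↲│↓ ↰│
│ ╶─┐ ├───╴ │ ╶─┬─┘ ╷ │
│   │ │     │↳ ↓│Q ↲│↑│
│ ┌─┘ │ ┌─╴ └─┐ └───┤ │
│ │   │ │     │↳ → ↓│↑│
│ │ ┌─┘ └───┐ ├───┐ │ │
│ │ │       │ │   │↓│↑│
│ │ │ ┌───┐ └─┘ ╷ │ │ │
│ │ │ │   │     │ │↓│↑│
│ │ │ ╵ ┌─┴───┬─┘ │ ╵ │
│ │ │   │     │   │↳ ↑│
│ │ └───┘ ┌─┐ │ ┌─┴─┐ │
│ │       │ │ │ │   │ │
│ └───────┤ ╵ │ ╵ ╷ ╵ │
│         │   │   │   │
└─────────┴───┴───┴───┘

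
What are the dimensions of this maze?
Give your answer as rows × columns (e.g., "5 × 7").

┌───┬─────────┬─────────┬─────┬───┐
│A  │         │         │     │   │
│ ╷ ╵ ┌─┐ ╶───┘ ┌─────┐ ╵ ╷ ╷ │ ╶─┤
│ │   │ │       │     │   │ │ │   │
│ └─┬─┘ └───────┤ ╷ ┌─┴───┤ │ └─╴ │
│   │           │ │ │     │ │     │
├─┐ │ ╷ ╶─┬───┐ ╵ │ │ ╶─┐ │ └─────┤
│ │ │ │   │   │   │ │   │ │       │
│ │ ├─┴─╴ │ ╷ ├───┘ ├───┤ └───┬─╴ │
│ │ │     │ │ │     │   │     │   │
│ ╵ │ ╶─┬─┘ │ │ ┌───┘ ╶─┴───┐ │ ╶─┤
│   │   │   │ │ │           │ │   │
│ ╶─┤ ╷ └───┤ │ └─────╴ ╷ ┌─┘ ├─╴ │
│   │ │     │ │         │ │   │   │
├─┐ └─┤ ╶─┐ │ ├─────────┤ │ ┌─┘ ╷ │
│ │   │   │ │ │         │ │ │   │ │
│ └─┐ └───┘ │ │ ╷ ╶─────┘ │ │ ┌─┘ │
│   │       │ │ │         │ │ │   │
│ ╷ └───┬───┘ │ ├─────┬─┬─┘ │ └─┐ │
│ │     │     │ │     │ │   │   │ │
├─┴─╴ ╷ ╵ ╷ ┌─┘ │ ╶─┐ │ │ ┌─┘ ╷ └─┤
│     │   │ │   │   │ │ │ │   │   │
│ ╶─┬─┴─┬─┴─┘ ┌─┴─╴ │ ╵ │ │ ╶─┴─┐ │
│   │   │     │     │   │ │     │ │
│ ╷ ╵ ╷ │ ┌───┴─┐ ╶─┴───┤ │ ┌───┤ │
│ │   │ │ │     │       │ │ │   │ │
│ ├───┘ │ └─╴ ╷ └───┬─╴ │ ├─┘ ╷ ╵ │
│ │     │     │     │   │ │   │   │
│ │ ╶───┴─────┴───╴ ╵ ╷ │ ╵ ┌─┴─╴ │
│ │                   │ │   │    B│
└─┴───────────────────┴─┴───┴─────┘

Counting the maze dimensions:
Rows (vertical): 15
Columns (horizontal): 17
Dimensions: 15 × 17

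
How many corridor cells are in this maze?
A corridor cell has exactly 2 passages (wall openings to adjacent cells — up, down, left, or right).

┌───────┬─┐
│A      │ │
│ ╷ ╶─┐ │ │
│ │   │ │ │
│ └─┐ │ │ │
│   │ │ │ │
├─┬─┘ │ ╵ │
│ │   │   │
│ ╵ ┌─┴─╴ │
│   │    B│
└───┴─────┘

Counting cells with exactly 2 passages:
Total corridor cells: 19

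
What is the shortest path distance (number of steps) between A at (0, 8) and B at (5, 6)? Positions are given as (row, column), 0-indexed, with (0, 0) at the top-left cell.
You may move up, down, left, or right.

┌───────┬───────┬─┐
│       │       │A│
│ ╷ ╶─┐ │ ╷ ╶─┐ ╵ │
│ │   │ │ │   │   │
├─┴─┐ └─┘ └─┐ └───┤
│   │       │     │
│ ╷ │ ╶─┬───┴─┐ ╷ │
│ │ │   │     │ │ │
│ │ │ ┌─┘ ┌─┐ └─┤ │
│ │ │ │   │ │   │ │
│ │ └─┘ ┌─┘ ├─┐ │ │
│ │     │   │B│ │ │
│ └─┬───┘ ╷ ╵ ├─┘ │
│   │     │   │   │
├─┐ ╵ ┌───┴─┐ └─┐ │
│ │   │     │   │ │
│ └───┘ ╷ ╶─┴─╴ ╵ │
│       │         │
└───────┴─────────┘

Finding path from (0, 8) to (5, 6):
Path: (0,8) → (1,8) → (1,7) → (0,7) → (0,6) → (0,5) → (1,5) → (1,6) → (2,6) → (2,7) → (2,8) → (3,8) → (4,8) → (5,8) → (6,8) → (7,8) → (8,8) → (8,7) → (7,7) → (7,6) → (6,6) → (5,6)
Distance: 21 steps

Solution:

┌───────┬───────┬─┐
│       │  ↓ ← ↰│A│
│ ╷ ╶─┐ │ ╷ ╶─┐ ╵ │
│ │   │ │ │↳ ↓│↑ ↲│
├─┴─┐ └─┘ └─┐ └───┤
│   │       │↳ → ↓│
│ ╷ │ ╶─┬───┴─┐ ╷ │
│ │ │   │     │ │↓│
│ │ │ ┌─┘ ┌─┐ └─┤ │
│ │ │ │   │ │   │↓│
│ │ └─┘ ┌─┘ ├─┐ │ │
│ │     │   │B│ │↓│
│ └─┬───┘ ╷ ╵ ├─┘ │
│   │     │  ↑│  ↓│
├─┐ ╵ ┌───┴─┐ └─┐ │
│ │   │     │↑ ↰│↓│
│ └───┘ ╷ ╶─┴─╴ ╵ │
│       │      ↑ ↲│
└───────┴─────────┘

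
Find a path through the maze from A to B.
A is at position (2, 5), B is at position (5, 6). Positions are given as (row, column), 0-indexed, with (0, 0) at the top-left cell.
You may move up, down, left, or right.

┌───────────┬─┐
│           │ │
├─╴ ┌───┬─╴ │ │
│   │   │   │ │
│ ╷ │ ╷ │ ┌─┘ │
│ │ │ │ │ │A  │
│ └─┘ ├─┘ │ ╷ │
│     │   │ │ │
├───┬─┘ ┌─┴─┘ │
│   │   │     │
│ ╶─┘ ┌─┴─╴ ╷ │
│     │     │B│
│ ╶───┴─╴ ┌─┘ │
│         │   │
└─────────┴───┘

Finding the shortest path from (2, 5) to (5, 6):
Path length: 4 steps
Directions: right → down → down → down

Solution:

┌───────────┬─┐
│           │ │
├─╴ ┌───┬─╴ │ │
│   │   │   │ │
│ ╷ │ ╷ │ ┌─┘ │
│ │ │ │ │ │A ↓│
│ └─┘ ├─┘ │ ╷ │
│     │   │ │↓│
├───┬─┘ ┌─┴─┘ │
│   │   │    ↓│
│ ╶─┘ ┌─┴─╴ ╷ │
│     │     │B│
│ ╶───┴─╴ ┌─┘ │
│         │   │
└─────────┴───┘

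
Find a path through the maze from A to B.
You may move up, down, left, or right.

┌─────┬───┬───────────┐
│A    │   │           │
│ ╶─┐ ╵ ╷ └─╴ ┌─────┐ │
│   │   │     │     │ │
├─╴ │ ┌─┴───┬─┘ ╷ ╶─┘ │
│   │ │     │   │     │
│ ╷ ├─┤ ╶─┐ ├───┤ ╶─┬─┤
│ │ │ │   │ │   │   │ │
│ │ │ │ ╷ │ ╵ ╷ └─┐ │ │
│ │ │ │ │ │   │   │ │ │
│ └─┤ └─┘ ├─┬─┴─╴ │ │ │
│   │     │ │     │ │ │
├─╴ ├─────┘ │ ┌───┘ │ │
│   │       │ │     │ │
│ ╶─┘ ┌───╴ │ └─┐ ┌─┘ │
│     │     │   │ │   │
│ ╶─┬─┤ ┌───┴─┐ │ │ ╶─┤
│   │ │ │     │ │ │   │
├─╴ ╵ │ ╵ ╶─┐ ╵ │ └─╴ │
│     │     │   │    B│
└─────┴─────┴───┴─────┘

Finding the shortest path through the maze:
Path length: 29 steps
Directions: right → right → down → right → up → right → down → right → right → up → right → right → right → right → down → down → left → left → down → right → down → down → down → left → down → down → down → right → right

Solution:

┌─────┬───┬───────────┐
│A → ↓│↱ ↓│  ↱ → → → ↓│
│ ╶─┐ ╵ ╷ └─╴ ┌─────┐ │
│   │↳ ↑│↳ → ↑│     │↓│
├─╴ │ ┌─┴───┬─┘ ╷ ╶─┘ │
│   │ │     │   │↓ ← ↲│
│ ╷ ├─┤ ╶─┐ ├───┤ ╶─┬─┤
│ │ │ │   │ │   │↳ ↓│ │
│ │ │ │ ╷ │ ╵ ╷ └─┐ │ │
│ │ │ │ │ │   │   │↓│ │
│ └─┤ └─┘ ├─┬─┴─╴ │ │ │
│   │     │ │     │↓│ │
├─╴ ├─────┘ │ ┌───┘ │ │
│   │       │ │  ↓ ↲│ │
│ ╶─┘ ┌───╴ │ └─┐ ┌─┘ │
│     │     │   │↓│   │
│ ╶─┬─┤ ┌───┴─┐ │ │ ╶─┤
│   │ │ │     │ │↓│   │
├─╴ ╵ │ ╵ ╶─┐ ╵ │ └─╴ │
│     │     │   │↳ → B│
└─────┴─────┴───┴─────┘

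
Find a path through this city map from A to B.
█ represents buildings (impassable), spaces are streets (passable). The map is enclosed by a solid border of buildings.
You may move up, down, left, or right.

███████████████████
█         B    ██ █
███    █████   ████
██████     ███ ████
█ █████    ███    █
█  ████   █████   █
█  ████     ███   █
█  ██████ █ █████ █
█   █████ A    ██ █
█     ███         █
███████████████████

Finding the shortest path from A to B:
Movement: cardinal only
Path length: 15 steps
Directions: left → up → up → up → up → up → left → left → left → up → up → right → right → right → right

Solution:

███████████████████
█     ↱→→→B    ██ █
███   ↑█████   ████
██████↑←←↰ ███ ████
█ █████  ↑ ███    █
█  ████  ↑█████   █
█  ████  ↑  ███   █
█  ██████↑█ █████ █
█   █████↑A    ██ █
█     ███         █
███████████████████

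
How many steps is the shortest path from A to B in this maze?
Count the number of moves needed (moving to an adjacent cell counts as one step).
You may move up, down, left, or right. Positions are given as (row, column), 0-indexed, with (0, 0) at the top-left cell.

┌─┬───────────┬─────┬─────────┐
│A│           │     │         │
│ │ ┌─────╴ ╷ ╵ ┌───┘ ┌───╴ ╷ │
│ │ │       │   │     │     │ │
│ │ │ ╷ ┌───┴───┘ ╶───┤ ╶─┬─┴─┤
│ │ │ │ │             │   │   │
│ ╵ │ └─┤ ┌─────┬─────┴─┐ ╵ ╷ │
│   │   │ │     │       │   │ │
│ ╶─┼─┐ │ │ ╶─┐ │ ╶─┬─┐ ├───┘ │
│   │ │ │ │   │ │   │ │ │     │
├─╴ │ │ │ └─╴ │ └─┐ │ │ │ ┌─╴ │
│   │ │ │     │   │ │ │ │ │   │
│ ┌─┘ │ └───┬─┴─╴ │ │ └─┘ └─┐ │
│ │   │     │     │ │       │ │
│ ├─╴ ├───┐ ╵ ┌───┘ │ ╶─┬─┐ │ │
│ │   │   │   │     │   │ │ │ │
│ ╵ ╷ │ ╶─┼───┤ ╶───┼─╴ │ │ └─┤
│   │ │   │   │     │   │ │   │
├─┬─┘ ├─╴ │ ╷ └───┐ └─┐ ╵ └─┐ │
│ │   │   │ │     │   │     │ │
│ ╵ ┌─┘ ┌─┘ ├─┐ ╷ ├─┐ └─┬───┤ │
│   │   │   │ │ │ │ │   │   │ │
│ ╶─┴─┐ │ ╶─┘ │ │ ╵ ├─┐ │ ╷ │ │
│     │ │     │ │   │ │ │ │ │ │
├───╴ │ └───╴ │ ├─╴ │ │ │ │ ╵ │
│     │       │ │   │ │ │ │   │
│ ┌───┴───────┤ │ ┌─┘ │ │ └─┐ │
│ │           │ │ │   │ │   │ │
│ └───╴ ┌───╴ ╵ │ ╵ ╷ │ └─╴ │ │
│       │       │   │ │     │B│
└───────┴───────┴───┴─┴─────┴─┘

Using BFS to find shortest path:
Start: (0, 0), End: (14, 14)
Path found:
(0,0) → (1,0) → (2,0) → (3,0) → (3,1) → (2,1) → (1,1) → (0,1) → (0,2) → (0,3) → (0,4) → (0,5) → (1,5) → (1,4) → (1,3) → (1,2) → (2,2) → (3,2) → (3,3) → (4,3) → (5,3) → (6,3) → (6,4) → (6,5) → (7,5) → (7,6) → (6,6) → (6,7) → (6,8) → (5,8) → (5,7) → (4,7) → (3,7) → (3,6) → (3,5) → (4,5) → (4,6) → (5,6) → (5,5) → (5,4) → (4,4) → (3,4) → (2,4) → (2,5) → (2,6) → (2,7) → (2,8) → (1,8) → (1,9) → (1,10) → (0,10) → (0,11) → (0,12) → (0,13) → (1,13) → (1,12) → (1,11) → (2,11) → (2,12) → (3,12) → (3,13) → (2,13) → (2,14) → (3,14) → (4,14) → (4,13) → (4,12) → (5,12) → (6,12) → (6,13) → (7,13) → (8,13) → (8,14) → (9,14) → (10,14) → (11,14) → (12,14) → (13,14) → (14,14)
Number of steps: 78

Solution:

┌─┬───────────┬─────┬─────────┐
│A│↱ → → → ↓  │     │↱ → → ↓  │
│ │ ┌─────╴ ╷ ╵ ┌───┘ ┌───╴ ╷ │
│↓│↑│↓ ← ← ↲│   │↱ → ↑│↓ ← ↲│ │
│ │ │ ╷ ┌───┴───┘ ╶───┤ ╶─┬─┴─┤
│↓│↑│↓│ │↱ → → → ↑    │↳ ↓│↱ ↓│
│ ╵ │ └─┤ ┌─────┬─────┴─┐ ╵ ╷ │
│↳ ↑│↳ ↓│↑│↓ ← ↰│       │↳ ↑│↓│
│ ╶─┼─┐ │ │ ╶─┐ │ ╶─┬─┐ ├───┘ │
│   │ │↓│↑│↳ ↓│↑│   │ │ │↓ ← ↲│
├─╴ │ │ │ └─╴ │ └─┐ │ │ │ ┌─╴ │
│   │ │↓│↑ ← ↲│↑ ↰│ │ │ │↓│   │
│ ┌─┘ │ └───┬─┴─╴ │ │ └─┘ └─┐ │
│ │   │↳ → ↓│↱ → ↑│ │    ↳ ↓│ │
│ ├─╴ ├───┐ ╵ ┌───┘ │ ╶─┬─┐ │ │
│ │   │   │↳ ↑│     │   │ │↓│ │
│ ╵ ╷ │ ╶─┼───┤ ╶───┼─╴ │ │ └─┤
│   │ │   │   │     │   │ │↳ ↓│
├─┬─┘ ├─╴ │ ╷ └───┐ └─┐ ╵ └─┐ │
│ │   │   │ │     │   │     │↓│
│ ╵ ┌─┘ ┌─┘ ├─┐ ╷ ├─┐ └─┬───┤ │
│   │   │   │ │ │ │ │   │   │↓│
│ ╶─┴─┐ │ ╶─┘ │ │ ╵ ├─┐ │ ╷ │ │
│     │ │     │ │   │ │ │ │ │↓│
├───╴ │ └───╴ │ ├─╴ │ │ │ │ ╵ │
│     │       │ │   │ │ │ │  ↓│
│ ┌───┴───────┤ │ ┌─┘ │ │ └─┐ │
│ │           │ │ │   │ │   │↓│
│ └───╴ ┌───╴ ╵ │ ╵ ╷ │ └─╴ │ │
│       │       │   │ │     │B│
└───────┴───────┴───┴─┴─────┴─┘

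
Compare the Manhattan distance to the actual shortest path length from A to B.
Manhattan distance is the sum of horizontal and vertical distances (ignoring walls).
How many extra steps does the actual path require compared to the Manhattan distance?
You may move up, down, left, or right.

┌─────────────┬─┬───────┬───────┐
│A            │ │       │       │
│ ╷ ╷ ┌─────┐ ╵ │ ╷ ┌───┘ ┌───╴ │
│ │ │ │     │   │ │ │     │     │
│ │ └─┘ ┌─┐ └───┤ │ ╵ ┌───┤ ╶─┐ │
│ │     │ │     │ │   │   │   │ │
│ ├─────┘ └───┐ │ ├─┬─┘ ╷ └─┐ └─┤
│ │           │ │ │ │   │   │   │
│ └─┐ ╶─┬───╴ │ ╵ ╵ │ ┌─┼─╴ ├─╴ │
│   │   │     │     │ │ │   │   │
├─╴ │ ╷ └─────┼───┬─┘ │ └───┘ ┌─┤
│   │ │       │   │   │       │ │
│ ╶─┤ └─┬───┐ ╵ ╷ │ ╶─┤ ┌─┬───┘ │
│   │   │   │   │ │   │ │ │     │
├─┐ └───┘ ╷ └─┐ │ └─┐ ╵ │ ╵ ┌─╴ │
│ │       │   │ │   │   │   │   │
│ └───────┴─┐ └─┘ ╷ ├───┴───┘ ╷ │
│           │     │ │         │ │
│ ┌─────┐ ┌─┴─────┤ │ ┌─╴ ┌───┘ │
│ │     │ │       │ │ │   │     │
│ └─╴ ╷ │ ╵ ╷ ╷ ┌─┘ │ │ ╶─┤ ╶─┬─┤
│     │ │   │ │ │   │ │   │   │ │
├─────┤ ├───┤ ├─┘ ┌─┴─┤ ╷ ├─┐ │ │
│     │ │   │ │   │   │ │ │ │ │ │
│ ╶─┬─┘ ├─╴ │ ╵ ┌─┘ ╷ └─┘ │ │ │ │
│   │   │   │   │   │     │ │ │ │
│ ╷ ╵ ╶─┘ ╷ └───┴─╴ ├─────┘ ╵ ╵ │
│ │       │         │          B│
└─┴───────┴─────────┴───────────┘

Manhattan distance: |13 - 0| + |15 - 0| = 28
Actual path length: 88
Extra steps: 88 - 28 = 60

Solution:

┌─────────────┬─┬───────┬───────┐
│A            │ │       │       │
│ ╷ ╷ ┌─────┐ ╵ │ ╷ ┌───┘ ┌───╴ │
│↓│ │ │     │   │ │ │     │     │
│ │ └─┘ ┌─┐ └───┤ │ ╵ ┌───┤ ╶─┐ │
│↓│     │ │     │ │   │   │   │ │
│ ├─────┘ └───┐ │ ├─┬─┘ ╷ └─┐ └─┤
│↓│           │ │ │ │   │   │   │
│ └─┐ ╶─┬───╴ │ ╵ ╵ │ ┌─┼─╴ ├─╴ │
│↳ ↓│   │     │     │ │ │   │   │
├─╴ │ ╷ └─────┼───┬─┘ │ └───┘ ┌─┤
│↓ ↲│ │       │   │   │       │ │
│ ╶─┤ └─┬───┐ ╵ ╷ │ ╶─┤ ┌─┬───┘ │
│↳ ↓│   │↱ ↓│   │ │   │ │ │     │
├─┐ └───┘ ╷ └─┐ │ └─┐ ╵ │ ╵ ┌─╴ │
│ │↳ → → ↑│↳ ↓│ │↱ ↓│   │   │↱ ↓│
│ └───────┴─┐ └─┘ ╷ ├───┴───┘ ╷ │
│↓ ← ← ← ↰  │↳ → ↑│↓│    ↱ → ↑│↓│
│ ┌─────┐ ┌─┴─────┤ │ ┌─╴ ┌───┘ │
│↓│  ↱ ↓│↑│↓ ↰    │↓│ │↱ ↑│↓ ← ↲│
│ └─╴ ╷ │ ╵ ╷ ╷ ┌─┘ │ │ ╶─┤ ╶─┬─┤
│↳ → ↑│↓│↑ ↲│↑│ │↓ ↲│ │↑ ↰│↳ ↓│ │
├─────┤ ├───┤ ├─┘ ┌─┴─┤ ╷ ├─┐ │ │
│     │↓│   │↑│↓ ↲│↱ ↓│ │↑│ │↓│ │
│ ╶─┬─┘ ├─╴ │ ╵ ┌─┘ ╷ └─┘ │ │ │ │
│   │↓ ↲│↱ ↓│↑ ↲│  ↑│↳ → ↑│ │↓│ │
│ ╷ ╵ ╶─┘ ╷ └───┴─╴ ├─────┘ ╵ ╵ │
│ │  ↳ → ↑│↳ → → → ↑│        ↳ B│
└─┴───────┴─────────┴───────────┘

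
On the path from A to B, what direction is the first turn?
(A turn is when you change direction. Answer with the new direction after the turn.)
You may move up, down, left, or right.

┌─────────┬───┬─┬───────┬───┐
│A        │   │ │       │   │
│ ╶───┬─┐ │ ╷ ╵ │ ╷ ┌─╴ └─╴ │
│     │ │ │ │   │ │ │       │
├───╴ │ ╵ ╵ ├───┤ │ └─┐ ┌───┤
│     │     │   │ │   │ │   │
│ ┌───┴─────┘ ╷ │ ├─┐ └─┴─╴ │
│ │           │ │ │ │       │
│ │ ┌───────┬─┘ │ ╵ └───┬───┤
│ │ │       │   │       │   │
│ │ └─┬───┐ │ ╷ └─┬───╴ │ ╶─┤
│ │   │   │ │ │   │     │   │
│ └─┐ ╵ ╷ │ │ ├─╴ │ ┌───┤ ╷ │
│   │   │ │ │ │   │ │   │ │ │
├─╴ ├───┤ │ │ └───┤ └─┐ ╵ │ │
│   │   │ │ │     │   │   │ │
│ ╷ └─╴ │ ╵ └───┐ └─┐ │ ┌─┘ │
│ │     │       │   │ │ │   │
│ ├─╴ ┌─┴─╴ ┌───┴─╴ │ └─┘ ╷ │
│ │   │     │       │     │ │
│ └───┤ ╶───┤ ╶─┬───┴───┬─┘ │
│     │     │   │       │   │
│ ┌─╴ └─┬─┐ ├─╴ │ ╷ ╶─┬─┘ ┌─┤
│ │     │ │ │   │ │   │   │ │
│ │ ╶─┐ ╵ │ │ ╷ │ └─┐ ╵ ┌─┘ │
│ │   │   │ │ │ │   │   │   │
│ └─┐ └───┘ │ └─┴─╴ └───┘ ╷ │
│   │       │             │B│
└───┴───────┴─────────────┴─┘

Directions: down, right, right, down, left, left, down, down, down, down, right, down, left, down, down, down, right, right, down, left, down, right, down, right, right, right, up, up, up, left, left, up, right, right, up, left, up, up, up, left, down, left, up, left, up, up, right, right, right, right, right, up, right, down, down, left, down, down, down, right, right, down, right, down, left, left, left, down, right, down, left, down, down, right, right, right, right, right, right, up, right, down
First turn direction: right

Solution:

┌─────────┬───┬─┬───────┬───┐
│A        │   │ │       │   │
│ ╶───┬─┐ │ ╷ ╵ │ ╷ ┌─╴ └─╴ │
│↳ → ↓│ │ │ │   │ │ │       │
├───╴ │ ╵ ╵ ├───┤ │ └─┐ ┌───┤
│↓ ← ↲│     │↱ ↓│ │   │ │   │
│ ┌───┴─────┘ ╷ │ ├─┐ └─┴─╴ │
│↓│↱ → → → → ↑│↓│ │ │       │
│ │ ┌───────┬─┘ │ ╵ └───┬───┤
│↓│↑│       │↓ ↲│       │   │
│ │ └─┬───┐ │ ╷ └─┬───╴ │ ╶─┤
│↓│↑ ↰│↓ ↰│ │↓│   │     │   │
│ └─┐ ╵ ╷ │ │ ├─╴ │ ┌───┤ ╷ │
│↳ ↓│↑ ↲│↑│ │↓│   │ │   │ │ │
├─╴ ├───┤ │ │ └───┤ └─┐ ╵ │ │
│↓ ↲│   │↑│ │↳ → ↓│   │   │ │
│ ╷ └─╴ │ ╵ └───┐ └─┐ │ ┌─┘ │
│↓│     │↑ ↰    │↳ ↓│ │ │   │
│ ├─╴ ┌─┴─╴ ┌───┴─╴ │ └─┘ ╷ │
│↓│   │↱ → ↑│↓ ← ← ↲│     │ │
│ └───┤ ╶───┤ ╶─┬───┴───┬─┘ │
│↳ → ↓│↑ ← ↰│↳ ↓│       │   │
│ ┌─╴ └─┬─┐ ├─╴ │ ╷ ╶─┬─┘ ┌─┤
│ │↓ ↲  │ │↑│↓ ↲│ │   │   │ │
│ │ ╶─┐ ╵ │ │ ╷ │ └─┐ ╵ ┌─┘ │
│ │↳ ↓│   │↑│↓│ │   │   │↱ ↓│
│ └─┐ └───┘ │ └─┴─╴ └───┘ ╷ │
│   │↳ → → ↑│↳ → → → → → ↑│B│
└───┴───────┴─────────────┴─┘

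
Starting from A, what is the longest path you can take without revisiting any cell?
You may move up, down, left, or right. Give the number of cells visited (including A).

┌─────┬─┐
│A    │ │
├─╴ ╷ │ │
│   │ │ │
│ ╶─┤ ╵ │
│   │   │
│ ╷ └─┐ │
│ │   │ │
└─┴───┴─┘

Finding longest simple path using DFS:
Start: (0, 0)
Longest path visits 8 cells
Path: A → right → down → left → down → right → down → right

Solution:

┌─────┬─┐
│A ↓  │ │
├─╴ ╷ │ │
│↓ ↲│ │ │
│ ╶─┤ ╵ │
│↳ ↓│   │
│ ╷ └─┐ │
│ │↳ B│ │
└─┴───┴─┘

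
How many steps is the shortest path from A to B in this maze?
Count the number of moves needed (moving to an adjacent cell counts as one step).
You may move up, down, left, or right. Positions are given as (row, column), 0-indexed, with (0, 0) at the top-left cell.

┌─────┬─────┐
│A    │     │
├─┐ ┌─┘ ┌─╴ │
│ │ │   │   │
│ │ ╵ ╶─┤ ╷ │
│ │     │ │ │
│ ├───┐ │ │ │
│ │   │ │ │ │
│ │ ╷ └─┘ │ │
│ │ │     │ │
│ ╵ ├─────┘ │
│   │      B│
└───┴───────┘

Using BFS to find shortest path:
Start: (0, 0), End: (5, 5)
Path found:
(0,0) → (0,1) → (1,1) → (2,1) → (2,2) → (1,2) → (1,3) → (0,3) → (0,4) → (0,5) → (1,5) → (2,5) → (3,5) → (4,5) → (5,5)
Number of steps: 14

Solution:

┌─────┬─────┐
│A ↓  │↱ → ↓│
├─┐ ┌─┘ ┌─╴ │
│ │↓│↱ ↑│  ↓│
│ │ ╵ ╶─┤ ╷ │
│ │↳ ↑  │ │↓│
│ ├───┐ │ │ │
│ │   │ │ │↓│
│ │ ╷ └─┘ │ │
│ │ │     │↓│
│ ╵ ├─────┘ │
│   │      B│
└───┴───────┘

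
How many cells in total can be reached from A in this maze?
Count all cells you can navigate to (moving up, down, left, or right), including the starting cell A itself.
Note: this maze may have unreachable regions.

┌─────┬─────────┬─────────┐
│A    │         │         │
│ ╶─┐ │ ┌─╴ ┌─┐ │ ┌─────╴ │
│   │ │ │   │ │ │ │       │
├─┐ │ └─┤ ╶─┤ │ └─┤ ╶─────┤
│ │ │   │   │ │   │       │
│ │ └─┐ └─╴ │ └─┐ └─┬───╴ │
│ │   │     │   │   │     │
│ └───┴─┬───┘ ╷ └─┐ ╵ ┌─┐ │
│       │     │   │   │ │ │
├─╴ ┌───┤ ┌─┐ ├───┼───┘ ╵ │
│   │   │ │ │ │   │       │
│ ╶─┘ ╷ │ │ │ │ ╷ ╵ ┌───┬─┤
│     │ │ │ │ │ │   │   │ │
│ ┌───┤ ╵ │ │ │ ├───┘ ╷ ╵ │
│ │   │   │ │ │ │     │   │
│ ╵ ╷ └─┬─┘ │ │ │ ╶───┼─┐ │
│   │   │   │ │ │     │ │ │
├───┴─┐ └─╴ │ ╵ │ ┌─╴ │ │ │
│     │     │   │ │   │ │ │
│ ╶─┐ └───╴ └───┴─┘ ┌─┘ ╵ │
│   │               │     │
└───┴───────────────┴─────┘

Using BFS/flood-fill to find all reachable cells from A:
Maze size: 11 × 13 = 143 total cells
All cells are reachable — the maze is fully connected.
Reachable cells: 143

Reachable region (· marks reachable cells):

┌─────┬─────────┬─────────┐
│A · ·│· · · · ·│· · · · ·│
│ ╶─┐ │ ┌─╴ ┌─┐ │ ┌─────╴ │
│· ·│·│·│· ·│·│·│·│· · · ·│
├─┐ │ └─┤ ╶─┤ │ └─┤ ╶─────┤
│·│·│· ·│· ·│·│· ·│· · · ·│
│ │ └─┐ └─╴ │ └─┐ └─┬───╴ │
│·│· ·│· · ·│· ·│· ·│· · ·│
│ └───┴─┬───┘ ╷ └─┐ ╵ ┌─┐ │
│· · · ·│· · ·│· ·│· ·│·│·│
├─╴ ┌───┤ ┌─┐ ├───┼───┘ ╵ │
│· ·│· ·│·│·│·│· ·│· · · ·│
│ ╶─┘ ╷ │ │ │ │ ╷ ╵ ┌───┬─┤
│· · ·│·│·│·│·│·│· ·│· ·│·│
│ ┌───┤ ╵ │ │ │ ├───┘ ╷ ╵ │
│·│· ·│· ·│·│·│·│· · ·│· ·│
│ ╵ ╷ └─┬─┘ │ │ │ ╶───┼─┐ │
│· ·│· ·│· ·│·│·│· · ·│·│·│
├───┴─┐ └─╴ │ ╵ │ ┌─╴ │ │ │
│· · ·│· · ·│· ·│·│· ·│·│·│
│ ╶─┐ └───╴ └───┴─┘ ┌─┘ ╵ │
│· ·│· · · · · · · ·│· · ·│
└───┴───────────────┴─────┘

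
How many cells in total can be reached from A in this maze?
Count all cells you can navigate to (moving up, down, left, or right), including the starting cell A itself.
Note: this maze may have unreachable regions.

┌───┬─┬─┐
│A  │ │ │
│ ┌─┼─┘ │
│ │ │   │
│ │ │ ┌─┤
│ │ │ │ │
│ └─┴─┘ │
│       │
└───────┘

Using BFS/flood-fill to find all reachable cells from A:
Maze size: 4 × 4 = 16 total cells
7 cell(s) are walled off and cannot be reached from A.
Reachable cells: 9

Reachable region (· marks reachable cells):

┌───┬─┬─┐
│A ·│ │ │
│ ┌─┼─┘ │
│·│ │   │
│ │ │ ┌─┤
│·│ │ │·│
│ └─┴─┘ │
│· · · ·│
└───────┘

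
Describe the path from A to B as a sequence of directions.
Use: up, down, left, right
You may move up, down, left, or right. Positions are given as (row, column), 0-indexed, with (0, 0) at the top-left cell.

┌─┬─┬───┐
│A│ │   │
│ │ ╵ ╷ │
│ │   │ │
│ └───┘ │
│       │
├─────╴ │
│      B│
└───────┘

Finding the path and converting it to directions:
Path through cells: (0,0) → (1,0) → (2,0) → (2,1) → (2,2) → (2,3) → (3,3)
Directions: down, down, right, right, right, down

Solution:

┌─┬─┬───┐
│A│ │   │
│ │ ╵ ╷ │
│↓│   │ │
│ └───┘ │
│↳ → → ↓│
├─────╴ │
│      B│
└───────┘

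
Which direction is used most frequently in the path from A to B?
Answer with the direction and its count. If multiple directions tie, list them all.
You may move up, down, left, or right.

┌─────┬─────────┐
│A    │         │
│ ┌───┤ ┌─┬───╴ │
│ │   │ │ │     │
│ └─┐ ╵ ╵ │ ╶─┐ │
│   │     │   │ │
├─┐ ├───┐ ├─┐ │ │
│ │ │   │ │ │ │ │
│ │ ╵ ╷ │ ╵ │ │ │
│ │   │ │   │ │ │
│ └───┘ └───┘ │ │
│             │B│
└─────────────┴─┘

Directions: down, down, right, down, down, right, up, right, down, down, right, right, right, up, up, up, left, up, right, right, down, down, down, down
Counts: {'down': 10, 'right': 8, 'up': 5, 'left': 1}
Most common: down (10 times)

Solution:

┌─────┬─────────┐
│A    │         │
│ ┌───┤ ┌─┬───╴ │
│↓│   │ │ │↱ → ↓│
│ └─┐ ╵ ╵ │ ╶─┐ │
│↳ ↓│     │↑ ↰│↓│
├─┐ ├───┐ ├─┐ │ │
│ │↓│↱ ↓│ │ │↑│↓│
│ │ ╵ ╷ │ ╵ │ │ │
│ │↳ ↑│↓│   │↑│↓│
│ └───┘ └───┘ │ │
│      ↳ → → ↑│B│
└─────────────┴─┘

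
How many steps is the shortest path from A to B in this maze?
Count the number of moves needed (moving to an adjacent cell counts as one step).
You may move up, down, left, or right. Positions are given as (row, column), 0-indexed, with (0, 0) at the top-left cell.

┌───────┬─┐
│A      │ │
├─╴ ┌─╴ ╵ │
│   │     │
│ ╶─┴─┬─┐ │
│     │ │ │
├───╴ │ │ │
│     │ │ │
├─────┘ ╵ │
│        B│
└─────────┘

Using BFS to find shortest path:
Start: (0, 0), End: (4, 4)
Path found:
(0,0) → (0,1) → (0,2) → (0,3) → (1,3) → (1,4) → (2,4) → (3,4) → (4,4)
Number of steps: 8

Solution:

┌───────┬─┐
│A → → ↓│ │
├─╴ ┌─╴ ╵ │
│   │  ↳ ↓│
│ ╶─┴─┬─┐ │
│     │ │↓│
├───╴ │ │ │
│     │ │↓│
├─────┘ ╵ │
│        B│
└─────────┘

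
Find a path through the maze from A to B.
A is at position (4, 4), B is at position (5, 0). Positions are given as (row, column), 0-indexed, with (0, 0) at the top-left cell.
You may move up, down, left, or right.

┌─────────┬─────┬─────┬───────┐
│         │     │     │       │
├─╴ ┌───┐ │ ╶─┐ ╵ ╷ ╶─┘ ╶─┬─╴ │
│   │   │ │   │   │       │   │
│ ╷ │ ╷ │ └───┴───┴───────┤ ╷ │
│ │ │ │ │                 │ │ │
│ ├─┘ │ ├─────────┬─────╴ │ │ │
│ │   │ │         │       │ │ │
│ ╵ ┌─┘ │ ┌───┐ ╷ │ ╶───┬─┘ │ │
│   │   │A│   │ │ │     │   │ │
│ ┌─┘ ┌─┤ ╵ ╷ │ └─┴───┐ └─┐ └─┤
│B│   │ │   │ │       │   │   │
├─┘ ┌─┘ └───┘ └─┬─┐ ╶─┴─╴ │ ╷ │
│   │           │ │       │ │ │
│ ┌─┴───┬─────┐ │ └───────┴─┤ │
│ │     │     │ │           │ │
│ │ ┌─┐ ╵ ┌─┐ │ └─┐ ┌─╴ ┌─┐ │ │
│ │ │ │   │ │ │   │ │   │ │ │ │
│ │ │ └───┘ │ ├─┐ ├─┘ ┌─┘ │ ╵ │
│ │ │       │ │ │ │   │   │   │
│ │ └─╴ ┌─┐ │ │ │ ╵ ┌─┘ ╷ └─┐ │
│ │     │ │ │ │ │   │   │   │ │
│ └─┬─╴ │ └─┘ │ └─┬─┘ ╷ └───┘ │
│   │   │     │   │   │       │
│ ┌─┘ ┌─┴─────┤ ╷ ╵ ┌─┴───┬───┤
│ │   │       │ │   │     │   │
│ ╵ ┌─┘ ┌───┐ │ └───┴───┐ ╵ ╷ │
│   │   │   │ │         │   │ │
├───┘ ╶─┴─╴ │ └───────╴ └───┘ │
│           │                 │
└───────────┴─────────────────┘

Finding the shortest path from (4, 4) to (5, 0):
Path length: 41 steps
Directions: up → right → right → right → down → down → right → right → down → right → right → right → up → left → up → left → left → up → right → right → right → up → left → left → left → left → left → left → left → left → up → up → left → left → left → down → left → down → down → down → down

Solution:

┌─────────┬─────┬─────┬───────┐
│  ↓ ← ← ↰│     │     │       │
├─╴ ┌───┐ │ ╶─┐ ╵ ╷ ╶─┘ ╶─┬─╴ │
│↓ ↲│   │↑│   │   │       │   │
│ ╷ │ ╷ │ └───┴───┴───────┤ ╷ │
│↓│ │ │ │↑ ← ← ← ← ← ← ← ↰│ │ │
│ ├─┘ │ ├─────────┬─────╴ │ │ │
│↓│   │ │↱ → → ↓  │↱ → → ↑│ │ │
│ ╵ ┌─┘ │ ┌───┐ ╷ │ ╶───┬─┘ │ │
│↓  │   │A│   │↓│ │↑ ← ↰│   │ │
│ ┌─┘ ┌─┤ ╵ ╷ │ └─┴───┐ └─┐ └─┤
│B│   │ │   │ │↳ → ↓  │↑ ↰│   │
├─┘ ┌─┘ └───┘ └─┬─┐ ╶─┴─╴ │ ╷ │
│   │           │ │↳ → → ↑│ │ │
│ ┌─┴───┬─────┐ │ └───────┴─┤ │
│ │     │     │ │           │ │
│ │ ┌─┐ ╵ ┌─┐ │ └─┐ ┌─╴ ┌─┐ │ │
│ │ │ │   │ │ │   │ │   │ │ │ │
│ │ │ └───┘ │ ├─┐ ├─┘ ┌─┘ │ ╵ │
│ │ │       │ │ │ │   │   │   │
│ │ └─╴ ┌─┐ │ │ │ ╵ ┌─┘ ╷ └─┐ │
│ │     │ │ │ │ │   │   │   │ │
│ └─┬─╴ │ └─┘ │ └─┬─┘ ╷ └───┘ │
│   │   │     │   │   │       │
│ ┌─┘ ┌─┴─────┤ ╷ ╵ ┌─┴───┬───┤
│ │   │       │ │   │     │   │
│ ╵ ┌─┘ ┌───┐ │ └───┴───┐ ╵ ╷ │
│   │   │   │ │         │   │ │
├───┘ ╶─┴─╴ │ └───────╴ └───┘ │
│           │                 │
└───────────┴─────────────────┘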